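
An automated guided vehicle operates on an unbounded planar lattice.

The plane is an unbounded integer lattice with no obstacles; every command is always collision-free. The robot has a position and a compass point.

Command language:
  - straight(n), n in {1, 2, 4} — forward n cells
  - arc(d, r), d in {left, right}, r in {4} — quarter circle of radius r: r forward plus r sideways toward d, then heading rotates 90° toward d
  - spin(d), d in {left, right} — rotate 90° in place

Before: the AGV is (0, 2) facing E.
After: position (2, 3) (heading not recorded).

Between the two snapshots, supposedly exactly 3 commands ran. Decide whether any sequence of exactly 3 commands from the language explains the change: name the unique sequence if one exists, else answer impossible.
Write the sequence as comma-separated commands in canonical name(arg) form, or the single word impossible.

straight(2), spin(left), straight(1)

key: order matters: swapping straight(2) and straight(1) lands elsewhere
t0: (0, 2) facing E
step 1 (straight(2)): (2, 2) facing E
step 2 (spin(left)): (2, 2) facing N
step 3 (straight(1)): (2, 3) facing N
all 343 alternatives checked — unique.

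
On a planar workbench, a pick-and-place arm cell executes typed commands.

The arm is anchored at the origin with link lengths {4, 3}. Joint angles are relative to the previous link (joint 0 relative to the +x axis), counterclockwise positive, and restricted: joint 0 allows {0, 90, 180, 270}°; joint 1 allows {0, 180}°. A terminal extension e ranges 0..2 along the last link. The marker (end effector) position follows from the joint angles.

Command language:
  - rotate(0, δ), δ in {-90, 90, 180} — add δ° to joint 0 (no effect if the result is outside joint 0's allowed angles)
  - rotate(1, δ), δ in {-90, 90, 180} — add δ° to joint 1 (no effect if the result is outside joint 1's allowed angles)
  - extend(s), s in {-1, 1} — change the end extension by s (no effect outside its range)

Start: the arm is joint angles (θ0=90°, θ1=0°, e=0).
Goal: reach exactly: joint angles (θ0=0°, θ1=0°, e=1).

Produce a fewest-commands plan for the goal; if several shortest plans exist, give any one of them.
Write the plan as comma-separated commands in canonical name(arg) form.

rotate(0, -90), extend(1)

initial: joint angles (θ0=90°, θ1=0°, e=0)
1. rotate(0, -90) → joint angles (θ0=0°, θ1=0°, e=0)
2. extend(1) → joint angles (θ0=0°, θ1=0°, e=1)
minimal: 2 command(s), checked below 2.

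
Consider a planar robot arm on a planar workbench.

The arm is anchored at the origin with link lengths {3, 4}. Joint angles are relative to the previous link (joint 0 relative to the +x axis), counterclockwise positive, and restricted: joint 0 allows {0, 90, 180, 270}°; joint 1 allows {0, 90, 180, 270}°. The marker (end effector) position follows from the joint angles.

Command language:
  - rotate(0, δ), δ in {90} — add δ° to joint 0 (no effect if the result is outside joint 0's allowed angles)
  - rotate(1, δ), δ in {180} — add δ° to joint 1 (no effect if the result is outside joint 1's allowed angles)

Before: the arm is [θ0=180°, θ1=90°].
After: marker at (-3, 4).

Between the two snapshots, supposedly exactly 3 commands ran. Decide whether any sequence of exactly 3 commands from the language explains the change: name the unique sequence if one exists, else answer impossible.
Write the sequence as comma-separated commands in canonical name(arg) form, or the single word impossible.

from: [θ0=180°, θ1=90°]
t=1 rotate(1, 180) ⇒ [θ0=180°, θ1=270°]
t=2 rotate(1, 180) ⇒ [θ0=180°, θ1=90°]
t=3 rotate(1, 180) ⇒ [θ0=180°, θ1=270°]
uniquely the one of 8 3-step routes that fits.

rotate(1, 180), rotate(1, 180), rotate(1, 180)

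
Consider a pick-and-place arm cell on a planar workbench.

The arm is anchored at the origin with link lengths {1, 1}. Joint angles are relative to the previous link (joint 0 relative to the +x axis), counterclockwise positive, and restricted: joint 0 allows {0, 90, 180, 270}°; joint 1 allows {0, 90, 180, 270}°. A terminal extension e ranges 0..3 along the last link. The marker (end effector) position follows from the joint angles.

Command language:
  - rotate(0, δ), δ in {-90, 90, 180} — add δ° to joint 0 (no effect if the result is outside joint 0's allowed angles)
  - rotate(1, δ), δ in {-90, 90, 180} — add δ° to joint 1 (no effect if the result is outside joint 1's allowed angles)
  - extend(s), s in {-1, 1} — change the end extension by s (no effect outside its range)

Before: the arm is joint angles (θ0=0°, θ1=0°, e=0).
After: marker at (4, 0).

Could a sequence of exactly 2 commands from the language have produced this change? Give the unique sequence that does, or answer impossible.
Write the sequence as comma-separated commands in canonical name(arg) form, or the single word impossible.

extend(1), extend(1)

from: joint angles (θ0=0°, θ1=0°, e=0)
t=1 extend(1) ⇒ joint angles (θ0=0°, θ1=0°, e=1)
t=2 extend(1) ⇒ joint angles (θ0=0°, θ1=0°, e=2)
all 64 alternatives checked — unique.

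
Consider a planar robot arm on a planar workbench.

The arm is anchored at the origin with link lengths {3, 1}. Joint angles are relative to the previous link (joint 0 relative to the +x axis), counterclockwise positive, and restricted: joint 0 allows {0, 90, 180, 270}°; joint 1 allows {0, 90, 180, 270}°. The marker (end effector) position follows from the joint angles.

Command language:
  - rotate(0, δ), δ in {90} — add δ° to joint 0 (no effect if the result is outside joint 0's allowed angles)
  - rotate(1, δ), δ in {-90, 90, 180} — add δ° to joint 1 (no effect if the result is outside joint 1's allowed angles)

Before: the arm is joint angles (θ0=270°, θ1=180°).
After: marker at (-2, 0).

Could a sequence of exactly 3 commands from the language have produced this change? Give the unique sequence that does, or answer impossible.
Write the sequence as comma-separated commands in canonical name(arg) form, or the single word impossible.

from: joint angles (θ0=270°, θ1=180°)
1. rotate(0, 90) → joint angles (θ0=0°, θ1=180°)
2. rotate(0, 90) → joint angles (θ0=90°, θ1=180°)
3. rotate(0, 90) → joint angles (θ0=180°, θ1=180°)
no rival 3-sequence matches.

rotate(0, 90), rotate(0, 90), rotate(0, 90)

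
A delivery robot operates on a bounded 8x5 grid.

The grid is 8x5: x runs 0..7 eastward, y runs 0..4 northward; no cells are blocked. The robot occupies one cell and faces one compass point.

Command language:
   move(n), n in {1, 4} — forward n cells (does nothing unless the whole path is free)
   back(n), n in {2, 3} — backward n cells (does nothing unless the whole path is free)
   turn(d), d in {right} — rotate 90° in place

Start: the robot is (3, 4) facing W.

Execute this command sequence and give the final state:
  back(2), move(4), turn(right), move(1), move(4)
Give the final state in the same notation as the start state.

initial: (3, 4) facing W
t=1 back(2) ⇒ (5, 4) facing W
t=2 move(4) ⇒ (1, 4) facing W
t=3 turn(right) ⇒ (1, 4) facing N
t=4 move(1) ⇒ (1, 4) facing N
t=5 move(4) ⇒ (1, 4) facing N

(1, 4) facing N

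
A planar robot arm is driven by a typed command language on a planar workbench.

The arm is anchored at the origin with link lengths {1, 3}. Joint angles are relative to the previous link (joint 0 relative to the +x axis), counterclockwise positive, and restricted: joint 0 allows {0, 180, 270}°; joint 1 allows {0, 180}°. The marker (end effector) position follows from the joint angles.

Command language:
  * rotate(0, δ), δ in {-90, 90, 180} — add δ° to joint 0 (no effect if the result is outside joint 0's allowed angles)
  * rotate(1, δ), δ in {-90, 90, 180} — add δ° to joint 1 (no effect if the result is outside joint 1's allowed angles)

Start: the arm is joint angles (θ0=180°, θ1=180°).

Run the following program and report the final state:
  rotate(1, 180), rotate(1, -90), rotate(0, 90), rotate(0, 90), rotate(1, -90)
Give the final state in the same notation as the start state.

joint angles (θ0=0°, θ1=0°)

from: joint angles (θ0=180°, θ1=180°)
step 1 (rotate(1, 180)): joint angles (θ0=180°, θ1=0°)
step 2 (rotate(1, -90)): joint angles (θ0=180°, θ1=0°)
step 3 (rotate(0, 90)): joint angles (θ0=270°, θ1=0°)
step 4 (rotate(0, 90)): joint angles (θ0=0°, θ1=0°)
step 5 (rotate(1, -90)): joint angles (θ0=0°, θ1=0°)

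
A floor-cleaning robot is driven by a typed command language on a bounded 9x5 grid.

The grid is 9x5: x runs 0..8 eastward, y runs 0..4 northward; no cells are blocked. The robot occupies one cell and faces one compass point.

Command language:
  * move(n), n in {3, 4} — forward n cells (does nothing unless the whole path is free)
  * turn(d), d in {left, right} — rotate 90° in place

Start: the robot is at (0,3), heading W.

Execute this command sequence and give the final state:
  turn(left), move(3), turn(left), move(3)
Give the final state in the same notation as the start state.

at (3,0), heading E

begin: at (0,3), heading W
[1] after turn(left): at (0,3), heading S
[2] after move(3): at (0,0), heading S
[3] after turn(left): at (0,0), heading E
[4] after move(3): at (3,0), heading E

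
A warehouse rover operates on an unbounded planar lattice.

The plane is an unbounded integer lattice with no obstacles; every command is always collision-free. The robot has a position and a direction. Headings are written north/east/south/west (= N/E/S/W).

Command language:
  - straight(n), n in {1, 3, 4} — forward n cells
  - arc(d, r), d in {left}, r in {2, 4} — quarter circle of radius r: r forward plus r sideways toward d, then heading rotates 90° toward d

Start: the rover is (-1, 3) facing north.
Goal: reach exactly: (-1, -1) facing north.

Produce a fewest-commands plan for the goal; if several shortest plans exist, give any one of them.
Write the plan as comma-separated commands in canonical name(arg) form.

arc(left, 2), arc(left, 4), arc(left, 4), arc(left, 2)

begin: (-1, 3) facing north
[1] after arc(left, 2): (-3, 5) facing west
[2] after arc(left, 4): (-7, 1) facing south
[3] after arc(left, 4): (-3, -3) facing east
[4] after arc(left, 2): (-1, -1) facing north
no 3-step plan works, so 4 is optimal.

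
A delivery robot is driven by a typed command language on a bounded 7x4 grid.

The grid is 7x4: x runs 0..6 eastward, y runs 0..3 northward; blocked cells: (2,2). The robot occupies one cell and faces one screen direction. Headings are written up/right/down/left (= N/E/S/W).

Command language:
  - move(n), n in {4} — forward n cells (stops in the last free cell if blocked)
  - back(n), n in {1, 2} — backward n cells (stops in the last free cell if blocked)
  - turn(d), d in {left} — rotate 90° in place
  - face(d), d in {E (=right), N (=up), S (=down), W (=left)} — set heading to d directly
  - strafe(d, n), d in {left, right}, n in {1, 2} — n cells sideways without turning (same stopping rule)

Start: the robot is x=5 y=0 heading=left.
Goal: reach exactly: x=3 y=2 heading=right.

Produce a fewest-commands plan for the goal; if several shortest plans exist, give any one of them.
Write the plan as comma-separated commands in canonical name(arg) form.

face(E), back(2), strafe(left, 2)

t0: x=5 y=0 heading=left
1. face(E) → x=5 y=0 heading=right
2. back(2) → x=3 y=0 heading=right
3. strafe(left, 2) → x=3 y=2 heading=right
minimal: 3 command(s), checked below 3.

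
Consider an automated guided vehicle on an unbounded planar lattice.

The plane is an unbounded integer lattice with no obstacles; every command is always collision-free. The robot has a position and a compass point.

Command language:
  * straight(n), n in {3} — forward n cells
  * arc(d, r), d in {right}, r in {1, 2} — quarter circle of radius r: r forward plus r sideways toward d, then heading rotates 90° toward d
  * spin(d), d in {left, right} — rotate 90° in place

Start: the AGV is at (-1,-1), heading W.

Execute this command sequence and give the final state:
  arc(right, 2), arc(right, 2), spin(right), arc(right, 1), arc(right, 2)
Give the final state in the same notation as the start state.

t0: at (-1,-1), heading W
1. arc(right, 2) → at (-3,1), heading N
2. arc(right, 2) → at (-1,3), heading E
3. spin(right) → at (-1,3), heading S
4. arc(right, 1) → at (-2,2), heading W
5. arc(right, 2) → at (-4,4), heading N

at (-4,4), heading N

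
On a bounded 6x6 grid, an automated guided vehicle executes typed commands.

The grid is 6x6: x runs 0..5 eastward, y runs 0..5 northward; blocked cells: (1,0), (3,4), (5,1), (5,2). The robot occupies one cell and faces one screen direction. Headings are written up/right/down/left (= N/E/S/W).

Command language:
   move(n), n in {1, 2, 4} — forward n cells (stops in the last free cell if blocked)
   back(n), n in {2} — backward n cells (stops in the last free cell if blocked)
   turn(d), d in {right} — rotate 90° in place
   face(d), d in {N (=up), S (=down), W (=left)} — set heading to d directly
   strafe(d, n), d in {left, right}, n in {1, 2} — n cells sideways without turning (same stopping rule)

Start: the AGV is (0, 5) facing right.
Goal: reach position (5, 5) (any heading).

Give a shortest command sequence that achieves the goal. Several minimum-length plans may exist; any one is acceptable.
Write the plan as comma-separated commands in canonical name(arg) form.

move(4), move(4)

initial: (0, 5) facing right
t=1 move(4) ⇒ (4, 5) facing right
t=2 move(4) ⇒ (5, 5) facing right
shorter routes all fall short; 2 is best.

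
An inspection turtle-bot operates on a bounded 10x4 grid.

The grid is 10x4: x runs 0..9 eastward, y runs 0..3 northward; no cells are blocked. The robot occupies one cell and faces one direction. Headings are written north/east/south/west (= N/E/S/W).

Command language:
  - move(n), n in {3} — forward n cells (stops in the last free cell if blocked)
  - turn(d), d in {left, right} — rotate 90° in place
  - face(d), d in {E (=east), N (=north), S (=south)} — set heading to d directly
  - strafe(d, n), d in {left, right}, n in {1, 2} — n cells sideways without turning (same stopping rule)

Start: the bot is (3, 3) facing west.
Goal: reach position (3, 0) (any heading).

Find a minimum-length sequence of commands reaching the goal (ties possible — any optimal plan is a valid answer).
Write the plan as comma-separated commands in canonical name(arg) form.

turn(left), move(3)

from: (3, 3) facing west
t=1 turn(left) ⇒ (3, 3) facing south
t=2 move(3) ⇒ (3, 0) facing south
nothing shorter than 2 reaches the goal.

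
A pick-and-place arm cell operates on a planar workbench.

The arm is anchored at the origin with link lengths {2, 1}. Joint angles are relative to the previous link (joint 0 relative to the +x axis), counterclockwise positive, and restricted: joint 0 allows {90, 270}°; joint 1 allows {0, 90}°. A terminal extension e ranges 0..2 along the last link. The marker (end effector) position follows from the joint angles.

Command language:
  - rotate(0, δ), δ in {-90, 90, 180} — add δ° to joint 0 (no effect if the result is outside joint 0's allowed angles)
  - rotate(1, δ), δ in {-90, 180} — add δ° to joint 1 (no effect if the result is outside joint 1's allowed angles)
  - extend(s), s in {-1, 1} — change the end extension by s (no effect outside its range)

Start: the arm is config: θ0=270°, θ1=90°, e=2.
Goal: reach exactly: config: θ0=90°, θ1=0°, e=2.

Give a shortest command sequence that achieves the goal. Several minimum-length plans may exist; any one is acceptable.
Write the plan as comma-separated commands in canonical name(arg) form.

initial: config: θ0=270°, θ1=90°, e=2
1. rotate(0, 180) → config: θ0=90°, θ1=90°, e=2
2. rotate(1, -90) → config: θ0=90°, θ1=0°, e=2
nothing shorter than 2 reaches the goal.

rotate(0, 180), rotate(1, -90)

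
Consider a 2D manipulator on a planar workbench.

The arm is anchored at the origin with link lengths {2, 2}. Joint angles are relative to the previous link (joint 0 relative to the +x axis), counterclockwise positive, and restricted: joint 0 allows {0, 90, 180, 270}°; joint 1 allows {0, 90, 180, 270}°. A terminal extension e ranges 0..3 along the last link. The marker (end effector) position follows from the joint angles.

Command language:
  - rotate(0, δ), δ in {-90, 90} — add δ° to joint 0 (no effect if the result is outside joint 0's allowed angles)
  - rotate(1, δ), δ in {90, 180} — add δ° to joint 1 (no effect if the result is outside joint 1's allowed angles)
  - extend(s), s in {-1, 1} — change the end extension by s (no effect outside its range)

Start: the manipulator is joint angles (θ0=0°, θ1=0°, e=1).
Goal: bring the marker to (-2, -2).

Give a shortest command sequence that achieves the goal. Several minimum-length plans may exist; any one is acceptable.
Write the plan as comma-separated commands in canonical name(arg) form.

rotate(1, 180), rotate(0, -90), extend(-1), rotate(1, 90)

begin: joint angles (θ0=0°, θ1=0°, e=1)
step 1 (rotate(1, 180)): joint angles (θ0=0°, θ1=180°, e=1)
step 2 (rotate(0, -90)): joint angles (θ0=270°, θ1=180°, e=1)
step 3 (extend(-1)): joint angles (θ0=270°, θ1=180°, e=0)
step 4 (rotate(1, 90)): joint angles (θ0=270°, θ1=270°, e=0)
nothing shorter than 4 reaches the goal.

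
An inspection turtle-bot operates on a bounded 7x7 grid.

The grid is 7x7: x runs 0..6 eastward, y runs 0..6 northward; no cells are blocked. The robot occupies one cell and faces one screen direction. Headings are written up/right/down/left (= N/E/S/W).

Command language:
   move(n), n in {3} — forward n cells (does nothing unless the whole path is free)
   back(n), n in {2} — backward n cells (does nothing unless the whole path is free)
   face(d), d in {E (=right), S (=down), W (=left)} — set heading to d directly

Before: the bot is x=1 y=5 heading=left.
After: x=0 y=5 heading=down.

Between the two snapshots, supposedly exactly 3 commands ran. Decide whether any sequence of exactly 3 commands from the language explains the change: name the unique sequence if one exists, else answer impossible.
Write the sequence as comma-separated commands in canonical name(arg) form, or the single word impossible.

back(2), move(3), face(S)

key: running face(S) before back(2) would end elsewhere — order is forced
initial: x=1 y=5 heading=left
step 1 (back(2)): x=3 y=5 heading=left
step 2 (move(3)): x=0 y=5 heading=left
step 3 (face(S)): x=0 y=5 heading=down
all 125 alternatives checked — unique.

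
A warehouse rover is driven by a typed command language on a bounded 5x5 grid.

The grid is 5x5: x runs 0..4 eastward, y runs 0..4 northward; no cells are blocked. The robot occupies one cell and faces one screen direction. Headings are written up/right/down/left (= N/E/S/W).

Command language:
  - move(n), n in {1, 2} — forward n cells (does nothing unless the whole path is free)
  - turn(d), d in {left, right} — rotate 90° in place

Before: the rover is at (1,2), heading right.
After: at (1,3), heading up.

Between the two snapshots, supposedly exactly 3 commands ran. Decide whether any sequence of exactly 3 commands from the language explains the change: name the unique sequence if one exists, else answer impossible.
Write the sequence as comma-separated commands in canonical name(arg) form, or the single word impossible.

key: cell and facing (now N) both changed — the 3 commands mix motion and turning
t0: at (1,2), heading right
step 1 (turn(left)): at (1,2), heading up
step 2 (move(1)): at (1,3), heading up
step 3 (move(2)): at (1,3), heading up
no other 3-command option fits: unique.

turn(left), move(1), move(2)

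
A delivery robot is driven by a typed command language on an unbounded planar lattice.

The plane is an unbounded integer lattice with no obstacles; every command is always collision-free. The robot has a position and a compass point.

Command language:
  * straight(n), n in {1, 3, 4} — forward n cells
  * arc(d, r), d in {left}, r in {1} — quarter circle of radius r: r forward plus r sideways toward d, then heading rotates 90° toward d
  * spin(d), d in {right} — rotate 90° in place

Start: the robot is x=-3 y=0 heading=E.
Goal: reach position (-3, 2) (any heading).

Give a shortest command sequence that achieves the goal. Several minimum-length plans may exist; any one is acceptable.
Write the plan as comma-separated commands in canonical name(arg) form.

arc(left, 1), arc(left, 1)

from: x=-3 y=0 heading=E
1. arc(left, 1) → x=-2 y=1 heading=N
2. arc(left, 1) → x=-3 y=2 heading=W
no 1-step plan works, so 2 is optimal.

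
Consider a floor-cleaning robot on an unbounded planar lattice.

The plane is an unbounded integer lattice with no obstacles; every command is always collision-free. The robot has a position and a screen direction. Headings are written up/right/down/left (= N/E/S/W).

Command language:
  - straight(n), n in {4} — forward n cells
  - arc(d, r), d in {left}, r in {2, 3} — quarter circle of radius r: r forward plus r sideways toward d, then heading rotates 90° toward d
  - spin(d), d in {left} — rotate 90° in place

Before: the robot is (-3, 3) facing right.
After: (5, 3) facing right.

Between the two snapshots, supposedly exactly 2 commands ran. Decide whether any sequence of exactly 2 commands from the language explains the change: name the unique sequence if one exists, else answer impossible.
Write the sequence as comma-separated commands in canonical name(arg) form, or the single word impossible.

straight(4), straight(4)

key: heading stays E — no command in the sequence turns
from: (-3, 3) facing right
step 1 (straight(4)): (1, 3) facing right
step 2 (straight(4)): (5, 3) facing right
all 16 alternatives checked — unique.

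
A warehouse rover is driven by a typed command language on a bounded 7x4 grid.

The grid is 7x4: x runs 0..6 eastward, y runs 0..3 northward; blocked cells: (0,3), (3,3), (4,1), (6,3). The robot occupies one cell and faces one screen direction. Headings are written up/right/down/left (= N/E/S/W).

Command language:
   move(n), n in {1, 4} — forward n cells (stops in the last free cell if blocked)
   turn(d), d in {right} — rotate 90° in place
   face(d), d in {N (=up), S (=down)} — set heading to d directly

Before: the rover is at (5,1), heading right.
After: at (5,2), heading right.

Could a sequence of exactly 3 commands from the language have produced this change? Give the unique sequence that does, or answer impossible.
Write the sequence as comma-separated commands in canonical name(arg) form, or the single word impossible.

key: order matters: swapping face(N) and turn(right) lands elsewhere
begin: at (5,1), heading right
step 1 (face(N)): at (5,1), heading up
step 2 (move(1)): at (5,2), heading up
step 3 (turn(right)): at (5,2), heading right
uniquely the one of 125 3-step routes that fits.

face(N), move(1), turn(right)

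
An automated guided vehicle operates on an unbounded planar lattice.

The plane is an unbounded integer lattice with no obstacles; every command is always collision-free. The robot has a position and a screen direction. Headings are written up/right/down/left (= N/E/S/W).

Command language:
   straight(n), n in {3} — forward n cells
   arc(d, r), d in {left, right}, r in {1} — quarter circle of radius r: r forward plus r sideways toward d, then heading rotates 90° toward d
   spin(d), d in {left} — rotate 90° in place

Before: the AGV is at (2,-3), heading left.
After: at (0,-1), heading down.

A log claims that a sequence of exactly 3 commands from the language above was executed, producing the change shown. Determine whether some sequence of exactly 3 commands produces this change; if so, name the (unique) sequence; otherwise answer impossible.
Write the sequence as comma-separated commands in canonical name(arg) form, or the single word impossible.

key: cell and facing (now S) both changed — the 3 commands mix motion and turning
begin: at (2,-3), heading left
step 1 (arc(right, 1)): at (1,-2), heading up
step 2 (arc(left, 1)): at (0,-1), heading left
step 3 (spin(left)): at (0,-1), heading down
no other 3-command option fits: unique.

arc(right, 1), arc(left, 1), spin(left)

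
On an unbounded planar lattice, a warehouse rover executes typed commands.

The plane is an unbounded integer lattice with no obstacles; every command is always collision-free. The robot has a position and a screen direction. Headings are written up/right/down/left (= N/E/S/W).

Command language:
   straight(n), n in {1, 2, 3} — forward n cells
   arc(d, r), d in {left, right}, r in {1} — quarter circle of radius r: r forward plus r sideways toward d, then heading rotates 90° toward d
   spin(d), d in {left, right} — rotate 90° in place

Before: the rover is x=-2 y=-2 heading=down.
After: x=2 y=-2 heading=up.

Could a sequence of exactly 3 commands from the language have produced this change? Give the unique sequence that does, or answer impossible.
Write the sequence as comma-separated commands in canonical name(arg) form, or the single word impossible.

key: position moved to (2,-2) AND the heading swung to N — translation plus rotation needed
t0: x=-2 y=-2 heading=down
t=1 arc(left, 1) ⇒ x=-1 y=-3 heading=right
t=2 straight(2) ⇒ x=1 y=-3 heading=right
t=3 arc(left, 1) ⇒ x=2 y=-2 heading=up
uniquely the one of 343 3-step routes that fits.

arc(left, 1), straight(2), arc(left, 1)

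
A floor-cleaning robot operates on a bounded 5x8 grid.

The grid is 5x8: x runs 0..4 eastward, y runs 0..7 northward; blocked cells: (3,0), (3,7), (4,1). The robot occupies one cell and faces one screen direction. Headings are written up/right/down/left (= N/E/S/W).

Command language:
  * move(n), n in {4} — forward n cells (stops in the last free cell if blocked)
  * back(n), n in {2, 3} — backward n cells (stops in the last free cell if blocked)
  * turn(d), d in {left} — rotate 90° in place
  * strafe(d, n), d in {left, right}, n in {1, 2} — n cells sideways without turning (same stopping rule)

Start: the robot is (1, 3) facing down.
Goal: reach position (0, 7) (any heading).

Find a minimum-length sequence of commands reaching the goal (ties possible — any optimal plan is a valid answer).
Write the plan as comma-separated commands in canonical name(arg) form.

from: (1, 3) facing down
[1] after strafe(right, 2): (0, 3) facing down
[2] after back(3): (0, 6) facing down
[3] after back(3): (0, 7) facing down
minimal: 3 command(s), checked below 3.

strafe(right, 2), back(3), back(3)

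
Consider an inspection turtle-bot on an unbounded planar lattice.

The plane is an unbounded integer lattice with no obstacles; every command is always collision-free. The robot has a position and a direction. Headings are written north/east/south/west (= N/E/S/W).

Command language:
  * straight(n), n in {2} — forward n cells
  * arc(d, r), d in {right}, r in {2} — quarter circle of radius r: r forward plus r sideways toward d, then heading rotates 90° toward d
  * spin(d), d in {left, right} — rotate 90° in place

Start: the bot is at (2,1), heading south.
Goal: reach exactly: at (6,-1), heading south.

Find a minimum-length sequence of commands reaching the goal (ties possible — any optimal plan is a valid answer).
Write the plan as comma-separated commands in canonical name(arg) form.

spin(left), straight(2), arc(right, 2)

initial: at (2,1), heading south
t=1 spin(left) ⇒ at (2,1), heading east
t=2 straight(2) ⇒ at (4,1), heading east
t=3 arc(right, 2) ⇒ at (6,-1), heading south
nothing shorter than 3 reaches the goal.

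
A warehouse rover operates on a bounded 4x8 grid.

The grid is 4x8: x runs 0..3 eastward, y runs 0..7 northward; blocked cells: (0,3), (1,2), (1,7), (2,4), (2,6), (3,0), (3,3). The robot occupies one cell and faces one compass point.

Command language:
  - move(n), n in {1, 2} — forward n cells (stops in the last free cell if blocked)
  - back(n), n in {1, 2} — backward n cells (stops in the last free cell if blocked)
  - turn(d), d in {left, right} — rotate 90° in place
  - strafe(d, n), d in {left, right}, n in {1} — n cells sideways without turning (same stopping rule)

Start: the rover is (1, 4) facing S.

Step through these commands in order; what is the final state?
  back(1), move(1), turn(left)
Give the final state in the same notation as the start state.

(1, 4) facing E

start: (1, 4) facing S
1. back(1) → (1, 5) facing S
2. move(1) → (1, 4) facing S
3. turn(left) → (1, 4) facing E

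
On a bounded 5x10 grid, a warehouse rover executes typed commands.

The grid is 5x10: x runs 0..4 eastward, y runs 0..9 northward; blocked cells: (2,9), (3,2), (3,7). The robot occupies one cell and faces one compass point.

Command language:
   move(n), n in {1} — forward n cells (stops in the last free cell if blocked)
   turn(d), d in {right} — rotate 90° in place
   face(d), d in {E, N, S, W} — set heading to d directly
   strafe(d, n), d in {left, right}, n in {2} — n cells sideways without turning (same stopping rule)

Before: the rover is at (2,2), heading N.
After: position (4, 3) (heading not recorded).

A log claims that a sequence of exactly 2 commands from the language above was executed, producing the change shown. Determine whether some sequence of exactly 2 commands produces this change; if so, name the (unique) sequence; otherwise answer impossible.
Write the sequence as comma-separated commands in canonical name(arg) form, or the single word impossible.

move(1), strafe(right, 2)

key: order matters: swapping move(1) and strafe(right, 2) lands elsewhere
begin: at (2,2), heading N
1. move(1) → at (2,3), heading N
2. strafe(right, 2) → at (4,3), heading N
no rival 2-sequence matches.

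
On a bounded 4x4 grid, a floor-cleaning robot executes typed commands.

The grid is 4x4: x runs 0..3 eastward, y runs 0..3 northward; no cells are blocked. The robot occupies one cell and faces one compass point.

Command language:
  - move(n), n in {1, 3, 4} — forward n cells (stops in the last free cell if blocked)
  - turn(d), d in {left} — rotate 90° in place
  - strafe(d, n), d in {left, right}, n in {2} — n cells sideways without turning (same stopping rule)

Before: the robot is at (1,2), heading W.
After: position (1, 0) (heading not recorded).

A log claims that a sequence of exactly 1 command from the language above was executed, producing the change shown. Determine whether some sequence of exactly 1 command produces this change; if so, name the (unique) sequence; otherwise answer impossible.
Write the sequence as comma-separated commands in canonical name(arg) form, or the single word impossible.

t0: at (1,2), heading W
step 1 (strafe(left, 2)): at (1,0), heading W
all 6 alternatives checked — unique.

strafe(left, 2)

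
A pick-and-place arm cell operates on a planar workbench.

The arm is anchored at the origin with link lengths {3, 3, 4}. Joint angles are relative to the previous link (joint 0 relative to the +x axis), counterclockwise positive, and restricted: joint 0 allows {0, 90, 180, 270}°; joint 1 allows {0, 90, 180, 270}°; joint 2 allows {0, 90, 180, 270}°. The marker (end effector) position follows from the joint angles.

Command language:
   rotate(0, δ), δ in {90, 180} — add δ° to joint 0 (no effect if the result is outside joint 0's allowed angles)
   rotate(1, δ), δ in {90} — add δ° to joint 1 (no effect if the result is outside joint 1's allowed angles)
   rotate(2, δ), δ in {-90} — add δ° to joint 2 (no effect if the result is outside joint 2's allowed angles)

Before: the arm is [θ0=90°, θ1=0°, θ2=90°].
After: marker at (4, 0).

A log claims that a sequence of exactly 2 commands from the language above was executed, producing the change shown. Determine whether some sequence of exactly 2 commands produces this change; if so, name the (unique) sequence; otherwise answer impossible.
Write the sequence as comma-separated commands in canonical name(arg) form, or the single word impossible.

rotate(1, 90), rotate(1, 90)

t0: [θ0=90°, θ1=0°, θ2=90°]
1. rotate(1, 90) → [θ0=90°, θ1=90°, θ2=90°]
2. rotate(1, 90) → [θ0=90°, θ1=180°, θ2=90°]
no other 2-command option fits: unique.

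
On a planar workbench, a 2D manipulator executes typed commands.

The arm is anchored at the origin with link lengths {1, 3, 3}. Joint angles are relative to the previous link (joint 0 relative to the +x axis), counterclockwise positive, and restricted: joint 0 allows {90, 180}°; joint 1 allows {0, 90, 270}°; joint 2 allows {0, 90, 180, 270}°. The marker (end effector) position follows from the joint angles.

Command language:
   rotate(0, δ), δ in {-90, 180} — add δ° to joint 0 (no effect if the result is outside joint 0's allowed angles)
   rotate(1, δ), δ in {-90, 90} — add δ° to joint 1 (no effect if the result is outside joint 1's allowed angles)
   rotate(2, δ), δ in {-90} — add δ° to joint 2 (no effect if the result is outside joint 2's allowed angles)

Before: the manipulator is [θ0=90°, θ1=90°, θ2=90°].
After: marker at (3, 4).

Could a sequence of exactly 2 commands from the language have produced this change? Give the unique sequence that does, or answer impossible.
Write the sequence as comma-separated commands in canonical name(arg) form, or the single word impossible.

rotate(1, -90), rotate(1, -90)

t0: [θ0=90°, θ1=90°, θ2=90°]
t=1 rotate(1, -90) ⇒ [θ0=90°, θ1=0°, θ2=90°]
t=2 rotate(1, -90) ⇒ [θ0=90°, θ1=270°, θ2=90°]
no rival 2-sequence matches.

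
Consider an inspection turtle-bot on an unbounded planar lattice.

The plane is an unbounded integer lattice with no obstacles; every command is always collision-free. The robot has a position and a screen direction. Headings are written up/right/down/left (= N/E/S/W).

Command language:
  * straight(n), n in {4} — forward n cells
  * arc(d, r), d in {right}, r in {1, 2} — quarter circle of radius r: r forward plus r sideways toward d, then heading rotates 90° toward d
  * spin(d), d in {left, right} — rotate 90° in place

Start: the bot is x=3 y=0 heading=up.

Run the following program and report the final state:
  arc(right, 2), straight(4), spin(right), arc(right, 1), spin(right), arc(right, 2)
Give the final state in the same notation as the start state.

x=10 y=3 heading=right

begin: x=3 y=0 heading=up
step 1 (arc(right, 2)): x=5 y=2 heading=right
step 2 (straight(4)): x=9 y=2 heading=right
step 3 (spin(right)): x=9 y=2 heading=down
step 4 (arc(right, 1)): x=8 y=1 heading=left
step 5 (spin(right)): x=8 y=1 heading=up
step 6 (arc(right, 2)): x=10 y=3 heading=right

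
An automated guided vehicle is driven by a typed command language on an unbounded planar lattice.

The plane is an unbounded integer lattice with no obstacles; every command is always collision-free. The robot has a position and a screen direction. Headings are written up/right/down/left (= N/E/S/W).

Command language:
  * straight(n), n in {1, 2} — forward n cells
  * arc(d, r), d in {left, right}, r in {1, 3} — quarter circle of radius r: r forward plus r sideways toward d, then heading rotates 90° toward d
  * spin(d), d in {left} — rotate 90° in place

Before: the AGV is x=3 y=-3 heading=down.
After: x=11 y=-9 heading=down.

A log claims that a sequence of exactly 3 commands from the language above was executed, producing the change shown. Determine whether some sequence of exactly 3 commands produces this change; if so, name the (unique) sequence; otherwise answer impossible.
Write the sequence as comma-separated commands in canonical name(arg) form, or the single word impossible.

arc(left, 3), straight(2), arc(right, 3)

key: heading stays S — rotations cancel among the 3 commands
begin: x=3 y=-3 heading=down
1. arc(left, 3) → x=6 y=-6 heading=right
2. straight(2) → x=8 y=-6 heading=right
3. arc(right, 3) → x=11 y=-9 heading=down
all 343 alternatives checked — unique.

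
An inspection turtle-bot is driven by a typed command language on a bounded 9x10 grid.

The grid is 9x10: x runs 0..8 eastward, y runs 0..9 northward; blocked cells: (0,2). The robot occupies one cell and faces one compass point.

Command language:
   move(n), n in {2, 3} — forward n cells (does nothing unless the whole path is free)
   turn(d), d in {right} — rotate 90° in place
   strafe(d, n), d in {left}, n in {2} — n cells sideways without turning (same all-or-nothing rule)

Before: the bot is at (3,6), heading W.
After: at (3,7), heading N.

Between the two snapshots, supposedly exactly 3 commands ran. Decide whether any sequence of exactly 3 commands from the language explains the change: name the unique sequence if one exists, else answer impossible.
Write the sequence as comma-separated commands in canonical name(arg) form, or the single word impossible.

strafe(left, 2), turn(right), move(3)

key: order matters: swapping strafe(left, 2) and move(3) lands elsewhere
initial: at (3,6), heading W
t=1 strafe(left, 2) ⇒ at (3,4), heading W
t=2 turn(right) ⇒ at (3,4), heading N
t=3 move(3) ⇒ at (3,7), heading N
uniquely the one of 64 3-step routes that fits.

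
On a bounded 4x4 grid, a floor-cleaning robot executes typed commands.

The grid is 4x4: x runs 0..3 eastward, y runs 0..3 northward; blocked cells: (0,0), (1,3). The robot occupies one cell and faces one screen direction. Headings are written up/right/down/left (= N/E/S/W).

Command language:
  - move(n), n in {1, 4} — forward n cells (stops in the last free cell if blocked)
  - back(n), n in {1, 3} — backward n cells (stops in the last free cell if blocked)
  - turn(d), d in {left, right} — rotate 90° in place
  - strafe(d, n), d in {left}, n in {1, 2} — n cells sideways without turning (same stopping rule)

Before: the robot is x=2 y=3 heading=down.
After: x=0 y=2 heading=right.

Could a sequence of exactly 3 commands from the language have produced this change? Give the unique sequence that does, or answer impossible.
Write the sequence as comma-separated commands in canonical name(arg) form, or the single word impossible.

key: position moved to (0,2) AND the heading swung to E — translation plus rotation needed
initial: x=2 y=3 heading=down
step 1 (move(1)): x=2 y=2 heading=down
step 2 (turn(left)): x=2 y=2 heading=right
step 3 (back(3)): x=0 y=2 heading=right
no rival 3-sequence matches.

move(1), turn(left), back(3)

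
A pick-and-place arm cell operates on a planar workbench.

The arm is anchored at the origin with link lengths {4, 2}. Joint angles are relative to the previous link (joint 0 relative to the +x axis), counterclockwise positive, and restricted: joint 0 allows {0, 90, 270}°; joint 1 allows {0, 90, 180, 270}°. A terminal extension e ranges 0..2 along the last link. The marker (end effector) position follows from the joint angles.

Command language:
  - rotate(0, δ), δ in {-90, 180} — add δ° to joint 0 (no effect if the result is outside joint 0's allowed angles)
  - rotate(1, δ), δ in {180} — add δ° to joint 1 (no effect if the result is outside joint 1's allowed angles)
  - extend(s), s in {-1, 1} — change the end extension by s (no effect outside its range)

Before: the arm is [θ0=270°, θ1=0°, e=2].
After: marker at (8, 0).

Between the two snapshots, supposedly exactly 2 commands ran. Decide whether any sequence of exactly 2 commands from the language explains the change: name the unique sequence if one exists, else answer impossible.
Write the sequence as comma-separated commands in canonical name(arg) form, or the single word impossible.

key: running rotate(0, -90) before rotate(0, 180) would end elsewhere — order is forced
start: [θ0=270°, θ1=0°, e=2]
[1] after rotate(0, 180): [θ0=90°, θ1=0°, e=2]
[2] after rotate(0, -90): [θ0=0°, θ1=0°, e=2]
no rival 2-sequence matches.

rotate(0, 180), rotate(0, -90)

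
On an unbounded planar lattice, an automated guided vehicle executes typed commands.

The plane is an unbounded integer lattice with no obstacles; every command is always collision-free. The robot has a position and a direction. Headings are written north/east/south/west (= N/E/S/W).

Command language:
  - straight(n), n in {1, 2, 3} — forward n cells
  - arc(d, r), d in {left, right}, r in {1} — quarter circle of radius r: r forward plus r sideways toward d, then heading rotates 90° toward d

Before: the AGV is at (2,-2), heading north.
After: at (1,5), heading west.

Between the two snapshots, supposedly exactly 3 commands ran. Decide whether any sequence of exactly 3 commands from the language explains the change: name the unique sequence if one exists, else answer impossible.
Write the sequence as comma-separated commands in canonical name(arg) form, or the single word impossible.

straight(3), straight(3), arc(left, 1)

key: running arc(left, 1) before straight(3) would end elsewhere — order is forced
from: at (2,-2), heading north
step 1 (straight(3)): at (2,1), heading north
step 2 (straight(3)): at (2,4), heading north
step 3 (arc(left, 1)): at (1,5), heading west
no other 3-command option fits: unique.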